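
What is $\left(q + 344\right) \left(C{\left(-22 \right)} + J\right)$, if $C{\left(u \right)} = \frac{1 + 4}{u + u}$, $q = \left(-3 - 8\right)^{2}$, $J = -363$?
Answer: $- \frac{7429305}{44} \approx -1.6885 \cdot 10^{5}$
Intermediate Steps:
$q = 121$ ($q = \left(-11\right)^{2} = 121$)
$C{\left(u \right)} = \frac{5}{2 u}$
$\left(q + 344\right) \left(C{\left(-22 \right)} + J\right) = \left(121 + 344\right) \left(\frac{5}{2 \left(-22\right)} - 363\right) = 465 \left(\frac{5}{2} \left(- \frac{1}{22}\right) - 363\right) = 465 \left(- \frac{5}{44} - 363\right) = 465 \left(- \frac{15977}{44}\right) = - \frac{7429305}{44}$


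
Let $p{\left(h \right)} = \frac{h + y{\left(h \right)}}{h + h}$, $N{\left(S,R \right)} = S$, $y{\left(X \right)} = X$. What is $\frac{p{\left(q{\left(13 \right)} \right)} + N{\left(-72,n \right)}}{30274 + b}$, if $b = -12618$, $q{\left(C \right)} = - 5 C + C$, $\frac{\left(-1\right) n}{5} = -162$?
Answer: $- \frac{71}{17656} \approx -0.0040213$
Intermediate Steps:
$n = 810$ ($n = \left(-5\right) \left(-162\right) = 810$)
$q{\left(C \right)} = - 4 C$
$p{\left(h \right)} = 1$ ($p{\left(h \right)} = \frac{h + h}{h + h} = \frac{2 h}{2 h} = 2 h \frac{1}{2 h} = 1$)
$\frac{p{\left(q{\left(13 \right)} \right)} + N{\left(-72,n \right)}}{30274 + b} = \frac{1 - 72}{30274 - 12618} = - \frac{71}{17656}$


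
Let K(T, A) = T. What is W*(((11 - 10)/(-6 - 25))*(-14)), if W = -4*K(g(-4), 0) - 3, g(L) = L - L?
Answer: -42/31 ≈ -1.3548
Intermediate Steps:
g(L) = 0
W = -3 (W = -4*0 - 3 = 0 - 3 = -3)
W*(((11 - 10)/(-6 - 25))*(-14)) = -3*(11 - 10)/(-6 - 25)*(-14) = -3*1/(-31)*(-14) = -3*1*(-1/31)*(-14) = -(-3)*(-14)/31 = -3*14/31 = -42/31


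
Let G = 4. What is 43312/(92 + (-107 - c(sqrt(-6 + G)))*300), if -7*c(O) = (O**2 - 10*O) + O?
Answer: 75796*I/(-56164*I + 675*sqrt(2)) ≈ -1.3492 + 0.022931*I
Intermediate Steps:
c(O) = -O**2/7 + 9*O/7 (c(O) = -((O**2 - 10*O) + O)/7 = -(O**2 - 9*O)/7 = -O**2/7 + 9*O/7)
43312/(92 + (-107 - c(sqrt(-6 + G)))*300) = 43312/(92 + (-107 - sqrt(-6 + 4)*(9 - sqrt(-6 + 4))/7)*300) = 43312/(92 + (-107 - sqrt(-2)*(9 - sqrt(-2))/7)*300) = 43312/(92 + (-107 - I*sqrt(2)*(9 - I*sqrt(2))/7)*300) = 43312/(92 + (-32100 - 300*I*sqrt(2)*(9 - I*sqrt(2))/7)) = 43312/(-32008 - 300*I*sqrt(2)*(9 - I*sqrt(2))/7)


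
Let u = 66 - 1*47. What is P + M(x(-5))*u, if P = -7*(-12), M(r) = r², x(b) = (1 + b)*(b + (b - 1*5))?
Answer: 68484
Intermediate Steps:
x(b) = (1 + b)*(-5 + 2*b) (x(b) = (1 + b)*(b + (b - 5)) = (1 + b)*(b + (-5 + b)) = (1 + b)*(-5 + 2*b))
P = 84
u = 19 (u = 66 - 47 = 19)
P + M(x(-5))*u = 84 + (-5 - 3*(-5) + 2*(-5)²)²*19 = 84 + (-5 + 15 + 2*25)²*19 = 84 + (-5 + 15 + 50)²*19 = 84 + 60²*19 = 84 + 3600*19 = 84 + 68400 = 68484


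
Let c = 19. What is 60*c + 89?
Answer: 1229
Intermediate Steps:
60*c + 89 = 60*19 + 89 = 1140 + 89 = 1229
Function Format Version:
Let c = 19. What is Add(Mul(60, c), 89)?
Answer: 1229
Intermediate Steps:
Add(Mul(60, c), 89) = Add(Mul(60, 19), 89) = Add(1140, 89) = 1229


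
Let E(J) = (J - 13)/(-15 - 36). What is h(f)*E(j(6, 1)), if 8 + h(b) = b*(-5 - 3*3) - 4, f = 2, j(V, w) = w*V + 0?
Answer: -280/51 ≈ -5.4902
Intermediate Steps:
j(V, w) = V*w (j(V, w) = V*w + 0 = V*w)
E(J) = 13/51 - J/51 (E(J) = (-13 + J)/(-51) = (-13 + J)*(-1/51) = 13/51 - J/51)
h(b) = -12 - 14*b (h(b) = -8 + (b*(-5 - 3*3) - 4) = -8 + (b*(-5 - 9) - 4) = -8 + (b*(-14) - 4) = -8 + (-14*b - 4) = -8 + (-4 - 14*b) = -12 - 14*b)
h(f)*E(j(6, 1)) = (-12 - 14*2)*(13/51 - 2/17) = (-12 - 28)*(13/51 - 1/51*6) = -40*(13/51 - 2/17) = -40*7/51 = -280/51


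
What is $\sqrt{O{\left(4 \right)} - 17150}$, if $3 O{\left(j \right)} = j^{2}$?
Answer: $\frac{i \sqrt{154302}}{3} \approx 130.94 i$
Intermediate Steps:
$O{\left(j \right)} = \frac{j^{2}}{3}$
$\sqrt{O{\left(4 \right)} - 17150} = \sqrt{\frac{4^{2}}{3} - 17150} = \sqrt{\frac{1}{3} \cdot 16 - 17150} = \sqrt{\frac{16}{3} - 17150} = \sqrt{- \frac{51434}{3}} = \frac{i \sqrt{154302}}{3}$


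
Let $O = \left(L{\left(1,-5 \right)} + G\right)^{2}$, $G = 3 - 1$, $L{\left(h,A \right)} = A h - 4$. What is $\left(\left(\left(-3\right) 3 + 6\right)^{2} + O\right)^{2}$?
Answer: $3364$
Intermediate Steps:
$L{\left(h,A \right)} = -4 + A h$
$G = 2$
$O = 49$ ($O = \left(\left(-4 - 5\right) + 2\right)^{2} = \left(-9 + 2\right)^{2} = \left(-7\right)^{2} = 49$)
$\left(\left(\left(-3\right) 3 + 6\right)^{2} + O\right)^{2} = \left(\left(\left(-3\right) 3 + 6\right)^{2} + 49\right)^{2} = \left(\left(-9 + 6\right)^{2} + 49\right)^{2} = \left(\left(-3\right)^{2} + 49\right)^{2} = \left(9 + 49\right)^{2} = 58^{2} = 3364$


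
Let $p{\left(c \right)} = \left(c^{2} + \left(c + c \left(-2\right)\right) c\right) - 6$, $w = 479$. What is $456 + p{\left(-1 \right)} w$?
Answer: $-2418$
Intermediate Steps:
$p{\left(c \right)} = -6$ ($p{\left(c \right)} = \left(c^{2} + \left(c - 2 c\right) c\right) - 6 = \left(c^{2} + - c c\right) - 6 = \left(c^{2} - c^{2}\right) - 6 = 0 - 6 = -6$)
$456 + p{\left(-1 \right)} w = 456 - 2874 = -2418$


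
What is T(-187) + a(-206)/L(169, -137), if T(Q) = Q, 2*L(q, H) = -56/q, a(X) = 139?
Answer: -28727/28 ≈ -1026.0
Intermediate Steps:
L(q, H) = -28/q (L(q, H) = (-56/q)/2 = -28/q)
T(-187) + a(-206)/L(169, -137) = -187 + 139/((-28/169)) = -187 + 139/((-28*1/169)) = -187 + 139/(-28/169) = -187 + 139*(-169/28) = -187 - 23491/28 = -28727/28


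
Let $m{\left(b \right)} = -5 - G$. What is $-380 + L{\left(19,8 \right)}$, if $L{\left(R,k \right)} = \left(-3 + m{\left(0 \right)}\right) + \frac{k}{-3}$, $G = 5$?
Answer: $- \frac{1187}{3} \approx -395.67$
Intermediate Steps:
$m{\left(b \right)} = -10$ ($m{\left(b \right)} = -5 - 5 = -10$)
$L{\left(R,k \right)} = -13 - \frac{k}{3}$ ($L{\left(R,k \right)} = \left(-3 - 10\right) + \frac{k}{-3} = -13 + k \left(- \frac{1}{3}\right) = -13 - \frac{k}{3}$)
$-380 + L{\left(19,8 \right)} = -380 - \frac{47}{3} = - \frac{1187}{3}$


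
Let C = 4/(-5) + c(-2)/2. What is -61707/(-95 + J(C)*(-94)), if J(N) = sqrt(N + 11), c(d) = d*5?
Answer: -9770275/61537 + 1933486*sqrt(130)/61537 ≈ 199.47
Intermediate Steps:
c(d) = 5*d
C = -29/5 (C = 4/(-5) + (5*(-2))/2 = 4*(-1/5) - 10*1/2 = -4/5 - 5 = -29/5 ≈ -5.8000)
J(N) = sqrt(11 + N)
-61707/(-95 + J(C)*(-94)) = -61707/(-95 + sqrt(11 - 29/5)*(-94)) = -61707/(-95 + sqrt(26/5)*(-94)) = -61707/(-95 + (sqrt(130)/5)*(-94)) = -61707/(-95 - 94*sqrt(130)/5)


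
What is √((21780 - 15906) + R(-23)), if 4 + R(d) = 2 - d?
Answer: 3*√655 ≈ 76.779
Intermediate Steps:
R(d) = -2 - d (R(d) = -4 + (2 - d) = -2 - d)
√((21780 - 15906) + R(-23)) = √((21780 - 15906) + (-2 - 1*(-23))) = √(5874 + (-2 + 23)) = √(5874 + 21) = √5895 = 3*√655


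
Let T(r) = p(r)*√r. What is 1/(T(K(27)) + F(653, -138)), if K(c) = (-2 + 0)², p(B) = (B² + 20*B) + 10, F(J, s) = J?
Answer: 1/865 ≈ 0.0011561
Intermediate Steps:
p(B) = 10 + B² + 20*B
K(c) = 4 (K(c) = (-2)² = 4)
T(r) = √r*(10 + r² + 20*r) (T(r) = (10 + r² + 20*r)*√r = √r*(10 + r² + 20*r))
1/(T(K(27)) + F(653, -138)) = 1/(√4*(10 + 4² + 20*4) + 653) = 1/(2*(10 + 16 + 80) + 653) = 1/(2*106 + 653) = 1/(212 + 653) = 1/865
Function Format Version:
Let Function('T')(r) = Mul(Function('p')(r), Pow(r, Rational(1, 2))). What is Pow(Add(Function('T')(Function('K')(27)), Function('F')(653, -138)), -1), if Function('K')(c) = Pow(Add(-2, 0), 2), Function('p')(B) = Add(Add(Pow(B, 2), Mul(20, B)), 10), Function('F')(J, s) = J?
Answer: Rational(1, 865) ≈ 0.0011561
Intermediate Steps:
Function('p')(B) = Add(10, Pow(B, 2), Mul(20, B))
Function('K')(c) = 4 (Function('K')(c) = Pow(-2, 2) = 4)
Function('T')(r) = Mul(Pow(r, Rational(1, 2)), Add(10, Pow(r, 2), Mul(20, r))) (Function('T')(r) = Mul(Add(10, Pow(r, 2), Mul(20, r)), Pow(r, Rational(1, 2))) = Mul(Pow(r, Rational(1, 2)), Add(10, Pow(r, 2), Mul(20, r))))
Pow(Add(Function('T')(Function('K')(27)), Function('F')(653, -138)), -1) = Pow(Add(Mul(Pow(4, Rational(1, 2)), Add(10, Pow(4, 2), Mul(20, 4))), 653), -1) = Pow(Add(Mul(2, Add(10, 16, 80)), 653), -1) = Pow(Add(Mul(2, 106), 653), -1) = Pow(Add(212, 653), -1) = Pow(865, -1) = Rational(1, 865)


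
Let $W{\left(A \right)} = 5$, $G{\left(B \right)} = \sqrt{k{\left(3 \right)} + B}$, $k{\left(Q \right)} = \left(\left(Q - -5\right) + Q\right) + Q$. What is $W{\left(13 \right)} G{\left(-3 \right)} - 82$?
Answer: $-82 + 5 \sqrt{11} \approx -65.417$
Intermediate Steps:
$k{\left(Q \right)} = 5 + 3 Q$ ($k{\left(Q \right)} = \left(\left(Q + 5\right) + Q\right) + Q = \left(\left(5 + Q\right) + Q\right) + Q = \left(5 + 2 Q\right) + Q = 5 + 3 Q$)
$G{\left(B \right)} = \sqrt{14 + B}$ ($G{\left(B \right)} = \sqrt{\left(5 + 3 \cdot 3\right) + B} = \sqrt{\left(5 + 9\right) + B} = \sqrt{14 + B}$)
$W{\left(13 \right)} G{\left(-3 \right)} - 82 = 5 \sqrt{14 - 3} - 82 = 5 \sqrt{11} - 82 = -82 + 5 \sqrt{11}$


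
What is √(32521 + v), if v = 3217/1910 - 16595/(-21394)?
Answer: 2*√848530553556496430/10215635 ≈ 180.34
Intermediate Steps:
v = 25130237/10215635 (v = 3217*(1/1910) - 16595*(-1/21394) = 3217/1910 + 16595/21394 = 25130237/10215635 ≈ 2.4600)
√(32521 + v) = √(32521 + 25130237/10215635) = √(332247796072/10215635) = 2*√848530553556496430/10215635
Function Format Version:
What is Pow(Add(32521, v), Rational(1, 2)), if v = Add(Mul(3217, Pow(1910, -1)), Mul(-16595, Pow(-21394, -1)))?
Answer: Mul(Rational(2, 10215635), Pow(848530553556496430, Rational(1, 2))) ≈ 180.34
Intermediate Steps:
v = Rational(25130237, 10215635) (v = Add(Mul(3217, Rational(1, 1910)), Mul(-16595, Rational(-1, 21394))) = Add(Rational(3217, 1910), Rational(16595, 21394)) = Rational(25130237, 10215635) ≈ 2.4600)
Pow(Add(32521, v), Rational(1, 2)) = Pow(Add(32521, Rational(25130237, 10215635)), Rational(1, 2)) = Pow(Rational(332247796072, 10215635), Rational(1, 2)) = Mul(Rational(2, 10215635), Pow(848530553556496430, Rational(1, 2)))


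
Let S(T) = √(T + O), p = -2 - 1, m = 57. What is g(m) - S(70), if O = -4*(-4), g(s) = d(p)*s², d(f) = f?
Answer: -9747 - √86 ≈ -9756.3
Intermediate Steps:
p = -3
g(s) = -3*s²
O = 16
S(T) = √(16 + T) (S(T) = √(T + 16) = √(16 + T))
g(m) - S(70) = -3*57² - √(16 + 70) = -3*3249 - √86 = -9747 - √86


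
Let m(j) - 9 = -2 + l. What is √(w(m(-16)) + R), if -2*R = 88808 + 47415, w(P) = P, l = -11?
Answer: I*√272462/2 ≈ 260.99*I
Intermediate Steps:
m(j) = -4 (m(j) = 9 + (-2 - 11) = 9 - 13 = -4)
R = -136223/2 (R = -(88808 + 47415)/2 = -½*136223 = -136223/2 ≈ -68112.)
√(w(m(-16)) + R) = √(-4 - 136223/2) = √(-136231/2) = I*√272462/2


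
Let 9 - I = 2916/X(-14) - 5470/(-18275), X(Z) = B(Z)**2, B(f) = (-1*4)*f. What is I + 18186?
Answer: 52134614209/2865520 ≈ 18194.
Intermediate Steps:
B(f) = -4*f
X(Z) = 16*Z**2 (X(Z) = (-4*Z)**2 = 16*Z**2)
I = 22267489/2865520 (I = 9 - (2916/((16*(-14)**2)) - 5470/(-18275)) = 9 - (2916/((16*196)) - 5470*(-1/18275)) = 9 - (2916/3136 + 1094/3655) = 9 - (2916*(1/3136) + 1094/3655) = 9 - (729/784 + 1094/3655) = 9 - 1*3522191/2865520 = 9 - 3522191/2865520 = 22267489/2865520 ≈ 7.7708)
I + 18186 = 22267489/2865520 + 18186 = 52134614209/2865520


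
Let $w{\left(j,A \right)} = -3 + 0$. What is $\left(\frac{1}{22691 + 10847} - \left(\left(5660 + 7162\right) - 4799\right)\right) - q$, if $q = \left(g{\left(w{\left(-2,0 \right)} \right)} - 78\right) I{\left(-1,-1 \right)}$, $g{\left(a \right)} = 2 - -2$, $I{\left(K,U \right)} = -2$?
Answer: $- \frac{274038997}{33538} \approx -8171.0$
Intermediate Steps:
$w{\left(j,A \right)} = -3$
$g{\left(a \right)} = 4$ ($g{\left(a \right)} = 2 + 2 = 4$)
$q = 148$ ($q = \left(4 - 78\right) \left(-2\right) = \left(-74\right) \left(-2\right) = 148$)
$\left(\frac{1}{22691 + 10847} - \left(\left(5660 + 7162\right) - 4799\right)\right) - q = \left(\frac{1}{22691 + 10847} - \left(\left(5660 + 7162\right) - 4799\right)\right) - 148 = \left(\frac{1}{33538} - \left(12822 - 4799\right)\right) - 148 = \left(\frac{1}{33538} - 8023\right) - 148 = - \frac{269075373}{33538} - 148 = - \frac{274038997}{33538}$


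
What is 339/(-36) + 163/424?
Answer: -11489/1272 ≈ -9.0322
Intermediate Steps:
339/(-36) + 163/424 = 339*(-1/36) + 163*(1/424) = -113/12 + 163/424 = -11489/1272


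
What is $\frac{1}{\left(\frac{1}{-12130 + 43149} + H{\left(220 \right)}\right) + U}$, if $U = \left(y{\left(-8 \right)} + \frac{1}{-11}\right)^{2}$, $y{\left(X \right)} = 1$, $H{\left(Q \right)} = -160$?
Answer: $- \frac{3753299}{597425819} \approx -0.0062824$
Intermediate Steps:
$U = \frac{100}{121}$ ($U = \left(1 + \frac{1}{-11}\right)^{2} = \left(1 - \frac{1}{11}\right)^{2} = \left(\frac{10}{11}\right)^{2} = \frac{100}{121} \approx 0.82645$)
$\frac{1}{\left(\frac{1}{-12130 + 43149} + H{\left(220 \right)}\right) + U} = \frac{1}{\left(\frac{1}{-12130 + 43149} - 160\right) + \frac{100}{121}} = \frac{1}{\left(\frac{1}{31019} - 160\right) + \frac{100}{121}} = \frac{1}{- \frac{4963039}{31019} + \frac{100}{121}} = \frac{1}{- \frac{597425819}{3753299}} = - \frac{3753299}{597425819}$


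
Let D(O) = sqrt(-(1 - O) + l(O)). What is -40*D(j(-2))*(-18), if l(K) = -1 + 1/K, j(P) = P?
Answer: 1080*I*sqrt(2) ≈ 1527.4*I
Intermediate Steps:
l(K) = -1 + 1/K
D(O) = sqrt(-1 + O + (1 - O)/O) (D(O) = sqrt(-(1 - O) + (1 - O)/O) = sqrt((-1 + O) + (1 - O)/O) = sqrt(-1 + O + (1 - O)/O))
-40*D(j(-2))*(-18) = -40*sqrt(-2 - 2 + 1/(-2))*(-18) = -40*sqrt(-2 - 2 - 1/2)*(-18) = -60*I*sqrt(2)*(-18) = 1080*I*sqrt(2)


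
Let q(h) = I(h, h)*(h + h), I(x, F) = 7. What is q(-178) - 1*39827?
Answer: -42319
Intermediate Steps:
q(h) = 14*h (q(h) = 7*(h + h) = 7*(2*h) = 14*h)
q(-178) - 1*39827 = 14*(-178) - 1*39827 = -2492 - 39827 = -42319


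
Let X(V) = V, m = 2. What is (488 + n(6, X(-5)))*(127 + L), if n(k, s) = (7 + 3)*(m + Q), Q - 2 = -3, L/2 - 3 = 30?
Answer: 96114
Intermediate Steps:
L = 66 (L = 6 + 2*30 = 6 + 60 = 66)
Q = -1 (Q = 2 - 3 = -1)
n(k, s) = 10 (n(k, s) = (7 + 3)*(2 - 1) = 10*1 = 10)
(488 + n(6, X(-5)))*(127 + L) = (488 + 10)*(127 + 66) = 498*193 = 96114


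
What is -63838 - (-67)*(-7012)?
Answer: -533642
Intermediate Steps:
-63838 - (-67)*(-7012) = -63838 - 1*469804 = -63838 - 469804 = -533642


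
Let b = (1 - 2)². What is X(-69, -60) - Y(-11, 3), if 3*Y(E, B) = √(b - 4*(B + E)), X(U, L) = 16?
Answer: 16 - √33/3 ≈ 14.085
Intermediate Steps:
b = 1 (b = (-1)² = 1)
Y(E, B) = √(1 - 4*B - 4*E)/3 (Y(E, B) = √(1 - 4*(B + E))/3 = √(1 + (-4*B - 4*E))/3 = √(1 - 4*B - 4*E)/3)
X(-69, -60) - Y(-11, 3) = 16 - √(1 - 4*3 - 4*(-11))/3 = 16 - √(1 - 12 + 44)/3 = 16 - √33/3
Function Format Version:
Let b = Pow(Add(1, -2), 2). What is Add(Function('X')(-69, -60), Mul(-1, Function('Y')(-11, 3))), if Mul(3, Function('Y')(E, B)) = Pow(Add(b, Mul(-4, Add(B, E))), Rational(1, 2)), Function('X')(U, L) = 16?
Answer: Add(16, Mul(Rational(-1, 3), Pow(33, Rational(1, 2)))) ≈ 14.085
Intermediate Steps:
b = 1 (b = Pow(-1, 2) = 1)
Function('Y')(E, B) = Mul(Rational(1, 3), Pow(Add(1, Mul(-4, B), Mul(-4, E)), Rational(1, 2))) (Function('Y')(E, B) = Mul(Rational(1, 3), Pow(Add(1, Mul(-4, Add(B, E))), Rational(1, 2))) = Mul(Rational(1, 3), Pow(Add(1, Add(Mul(-4, B), Mul(-4, E))), Rational(1, 2))) = Mul(Rational(1, 3), Pow(Add(1, Mul(-4, B), Mul(-4, E)), Rational(1, 2))))
Add(Function('X')(-69, -60), Mul(-1, Function('Y')(-11, 3))) = Add(16, Mul(-1, Mul(Rational(1, 3), Pow(Add(1, Mul(-4, 3), Mul(-4, -11)), Rational(1, 2))))) = Add(16, Mul(-1, Mul(Rational(1, 3), Pow(Add(1, -12, 44), Rational(1, 2))))) = Add(16, Mul(-1, Mul(Rational(1, 3), Pow(33, Rational(1, 2))))) = Add(16, Mul(Rational(-1, 3), Pow(33, Rational(1, 2))))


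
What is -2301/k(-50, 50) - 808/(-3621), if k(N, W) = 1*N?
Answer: 8372321/181050 ≈ 46.243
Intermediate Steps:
k(N, W) = N
-2301/k(-50, 50) - 808/(-3621) = -2301/(-50) - 808/(-3621) = -2301*(-1/50) - 808*(-1/3621) = 2301/50 + 808/3621 = 8372321/181050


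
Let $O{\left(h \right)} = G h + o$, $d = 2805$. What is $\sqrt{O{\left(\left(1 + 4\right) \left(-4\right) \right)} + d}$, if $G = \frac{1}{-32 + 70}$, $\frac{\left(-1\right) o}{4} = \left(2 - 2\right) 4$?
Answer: $\frac{\sqrt{1012415}}{19} \approx 52.957$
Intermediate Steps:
$o = 0$ ($o = - 4 \left(2 - 2\right) 4 = - 4 \cdot 0 \cdot 4 = \left(-4\right) 0 = 0$)
$G = \frac{1}{38} \approx 0.026316$
$O{\left(h \right)} = \frac{h}{38}$ ($O{\left(h \right)} = \frac{h}{38} + 0 = \frac{h}{38}$)
$\sqrt{O{\left(\left(1 + 4\right) \left(-4\right) \right)} + d} = \sqrt{\frac{\left(1 + 4\right) \left(-4\right)}{38} + 2805} = \sqrt{\frac{5 \left(-4\right)}{38} + 2805} = \sqrt{\frac{1}{38} \left(-20\right) + 2805} = \sqrt{- \frac{10}{19} + 2805} = \sqrt{\frac{53285}{19}} = \frac{\sqrt{1012415}}{19}$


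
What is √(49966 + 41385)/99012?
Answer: √91351/99012 ≈ 0.0030526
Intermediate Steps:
√(49966 + 41385)/99012 = √91351*(1/99012) = √91351/99012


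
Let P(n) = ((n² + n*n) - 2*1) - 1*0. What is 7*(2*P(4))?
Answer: 420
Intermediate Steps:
P(n) = -2 + 2*n² (P(n) = ((n² + n²) - 2) + 0 = (2*n² - 2) + 0 = (-2 + 2*n²) + 0 = -2 + 2*n²)
7*(2*P(4)) = 7*(2*(-2 + 2*4²)) = 7*(2*(-2 + 2*16)) = 7*(2*(-2 + 32)) = 7*(2*30) = 7*60 = 420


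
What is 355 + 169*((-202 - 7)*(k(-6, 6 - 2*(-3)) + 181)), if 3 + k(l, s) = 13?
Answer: -6745956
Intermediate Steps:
k(l, s) = 10 (k(l, s) = -3 + 13 = 10)
355 + 169*((-202 - 7)*(k(-6, 6 - 2*(-3)) + 181)) = 355 + 169*((-202 - 7)*(10 + 181)) = 355 + 169*(-209*191) = 355 + 169*(-39919) = 355 - 6746311 = -6745956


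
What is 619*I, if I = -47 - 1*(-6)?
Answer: -25379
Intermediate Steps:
I = -41 (I = -47 + 6 = -41)
619*I = 619*(-41) = -25379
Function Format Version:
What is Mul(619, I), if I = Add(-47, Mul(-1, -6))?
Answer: -25379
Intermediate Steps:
I = -41 (I = Add(-47, 6) = -41)
Mul(619, I) = Mul(619, -41) = -25379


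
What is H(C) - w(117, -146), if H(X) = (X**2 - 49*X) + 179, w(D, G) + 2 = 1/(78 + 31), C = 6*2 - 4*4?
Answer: 42836/109 ≈ 392.99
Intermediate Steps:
C = -4 (C = 12 - 16 = -4)
w(D, G) = -217/109 (w(D, G) = -2 + 1/(78 + 31) = -2 + 1/109 = -217/109)
H(X) = 179 + X**2 - 49*X
H(C) - w(117, -146) = (179 + (-4)**2 - 49*(-4)) - 1*(-217/109) = (179 + 16 + 196) + 217/109 = 391 + 217/109 = 42836/109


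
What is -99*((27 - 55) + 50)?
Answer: -2178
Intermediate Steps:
-99*((27 - 55) + 50) = -99*(-28 + 50) = -99*22 = -2178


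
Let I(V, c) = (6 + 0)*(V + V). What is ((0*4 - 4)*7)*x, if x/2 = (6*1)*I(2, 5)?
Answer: -8064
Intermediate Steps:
I(V, c) = 12*V (I(V, c) = 6*(2*V) = 12*V)
x = 288 (x = 2*((6*1)*(12*2)) = 2*(6*24) = 2*144 = 288)
((0*4 - 4)*7)*x = ((0*4 - 4)*7)*288 = ((0 - 4)*7)*288 = -4*7*288 = -28*288 = -8064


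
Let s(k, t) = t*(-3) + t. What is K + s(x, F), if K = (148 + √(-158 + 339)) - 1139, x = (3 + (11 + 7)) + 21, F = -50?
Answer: -891 + √181 ≈ -877.55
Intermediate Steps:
x = 42 (x = (3 + 18) + 21 = 21 + 21 = 42)
s(k, t) = -2*t (s(k, t) = -3*t + t = -2*t)
K = -991 + √181 (K = (148 + √181) - 1139 = -991 + √181 ≈ -977.55)
K + s(x, F) = (-991 + √181) - 2*(-50) = (-991 + √181) + 100 = -891 + √181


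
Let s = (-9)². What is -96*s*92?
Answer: -715392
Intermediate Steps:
s = 81
-96*s*92 = -96*81*92 = -7776*92 = -715392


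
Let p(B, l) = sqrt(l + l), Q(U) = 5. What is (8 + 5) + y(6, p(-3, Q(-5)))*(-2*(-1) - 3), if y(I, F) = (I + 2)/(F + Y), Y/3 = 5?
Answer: 535/43 + 8*sqrt(10)/215 ≈ 12.560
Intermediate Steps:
Y = 15 (Y = 3*5 = 15)
p(B, l) = sqrt(2)*sqrt(l) (p(B, l) = sqrt(2*l) = sqrt(2)*sqrt(l))
y(I, F) = (2 + I)/(15 + F) (y(I, F) = (I + 2)/(F + 15) = (2 + I)/(15 + F))
(8 + 5) + y(6, p(-3, Q(-5)))*(-2*(-1) - 3) = (8 + 5) + ((2 + 6)/(15 + sqrt(2)*sqrt(5)))*(-2*(-1) - 3) = 13 + (8/(15 + sqrt(10)))*(2 - 3) = 13 + (8/(15 + sqrt(10)))*(-1) = 13 - 8/(15 + sqrt(10))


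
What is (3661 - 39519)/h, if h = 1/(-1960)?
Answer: 70281680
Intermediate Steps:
h = -1/1960 ≈ -0.00051020
(3661 - 39519)/h = (3661 - 39519)/(-1/1960) = -35858*(-1960) = 70281680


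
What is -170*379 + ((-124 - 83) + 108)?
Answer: -64529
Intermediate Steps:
-170*379 + ((-124 - 83) + 108) = -64430 + (-207 + 108) = -64430 - 99 = -64529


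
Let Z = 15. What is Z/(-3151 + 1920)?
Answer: -15/1231 ≈ -0.012185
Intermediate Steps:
Z/(-3151 + 1920) = 15/(-3151 + 1920) = 15/(-1231) = -1/1231*15 = -15/1231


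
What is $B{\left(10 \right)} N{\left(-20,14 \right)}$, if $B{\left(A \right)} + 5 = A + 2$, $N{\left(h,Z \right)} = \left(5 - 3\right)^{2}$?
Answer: $28$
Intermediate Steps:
$N{\left(h,Z \right)} = 4$ ($N{\left(h,Z \right)} = 2^{2} = 4$)
$B{\left(A \right)} = -3 + A$ ($B{\left(A \right)} = -5 + \left(A + 2\right) = -5 + \left(2 + A\right) = -3 + A$)
$B{\left(10 \right)} N{\left(-20,14 \right)} = \left(-3 + 10\right) 4 = 7 \cdot 4 = 28$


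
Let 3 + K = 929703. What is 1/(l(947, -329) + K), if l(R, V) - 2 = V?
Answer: 1/929373 ≈ 1.0760e-6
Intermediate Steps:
l(R, V) = 2 + V
K = 929700 (K = -3 + 929703 = 929700)
1/(l(947, -329) + K) = 1/((2 - 329) + 929700) = 1/(-327 + 929700) = 1/929373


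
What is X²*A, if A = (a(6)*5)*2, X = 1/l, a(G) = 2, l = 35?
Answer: 4/245 ≈ 0.016327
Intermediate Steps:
X = 1/35 ≈ 0.028571
A = 20 (A = (2*5)*2 = 10*2 = 20)
X²*A = (1/35)²*20 = (1/1225)*20 = 4/245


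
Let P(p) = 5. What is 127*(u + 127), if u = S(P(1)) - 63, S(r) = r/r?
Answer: 8255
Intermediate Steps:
S(r) = 1
u = -62 (u = 1 - 63 = -62)
127*(u + 127) = 127*(-62 + 127) = 127*65 = 8255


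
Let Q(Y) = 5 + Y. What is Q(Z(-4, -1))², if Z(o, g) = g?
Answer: 16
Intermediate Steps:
Q(Z(-4, -1))² = (5 - 1)² = 4² = 16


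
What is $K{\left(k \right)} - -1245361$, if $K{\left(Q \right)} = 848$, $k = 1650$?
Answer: $1246209$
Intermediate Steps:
$K{\left(k \right)} - -1245361 = 848 - -1245361 = 848 + 1245361 = 1246209$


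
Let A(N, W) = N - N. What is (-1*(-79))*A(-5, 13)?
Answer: 0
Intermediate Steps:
A(N, W) = 0
(-1*(-79))*A(-5, 13) = -1*(-79)*0 = 79*0 = 0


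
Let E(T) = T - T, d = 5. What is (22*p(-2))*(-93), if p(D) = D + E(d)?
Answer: 4092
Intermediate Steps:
E(T) = 0
p(D) = D (p(D) = D + 0 = D)
(22*p(-2))*(-93) = (22*(-2))*(-93) = -44*(-93) = 4092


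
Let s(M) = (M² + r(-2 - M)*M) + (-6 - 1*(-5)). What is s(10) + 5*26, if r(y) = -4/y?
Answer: 697/3 ≈ 232.33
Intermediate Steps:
s(M) = -1 + M² - 4*M/(-2 - M) (s(M) = (M² + (-4/(-2 - M))*M) + (-6 - 1*(-5)) = (M² - 4*M/(-2 - M)) + (-6 + 5) = (M² - 4*M/(-2 - M)) - 1 = -1 + M² - 4*M/(-2 - M))
s(10) + 5*26 = (4*10 + (-1 + 10²)*(2 + 10))/(2 + 10) + 5*26 = (40 + (-1 + 100)*12)/12 + 130 = (40 + 99*12)/12 + 130 = (40 + 1188)/12 + 130 = (1/12)*1228 + 130 = 307/3 + 130 = 697/3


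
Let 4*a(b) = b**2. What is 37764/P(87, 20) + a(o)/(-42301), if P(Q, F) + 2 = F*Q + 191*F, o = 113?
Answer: 451346411/67173988 ≈ 6.7191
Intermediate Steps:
a(b) = b**2/4
P(Q, F) = -2 + 191*F + F*Q (P(Q, F) = -2 + (F*Q + 191*F) = -2 + (191*F + F*Q) = -2 + 191*F + F*Q)
37764/P(87, 20) + a(o)/(-42301) = 37764/(-2 + 191*20 + 20*87) + ((1/4)*113**2)/(-42301) = 37764/(-2 + 3820 + 1740) + ((1/4)*12769)*(-1/42301) = 37764/5558 + (12769/4)*(-1/42301) = 37764*(1/5558) - 12769/169204 = 18882/2779 - 12769/169204 = 451346411/67173988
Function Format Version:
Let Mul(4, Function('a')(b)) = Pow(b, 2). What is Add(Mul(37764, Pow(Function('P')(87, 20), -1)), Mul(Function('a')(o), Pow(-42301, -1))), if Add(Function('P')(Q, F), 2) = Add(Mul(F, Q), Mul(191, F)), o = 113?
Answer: Rational(451346411, 67173988) ≈ 6.7191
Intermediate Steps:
Function('a')(b) = Mul(Rational(1, 4), Pow(b, 2))
Function('P')(Q, F) = Add(-2, Mul(191, F), Mul(F, Q)) (Function('P')(Q, F) = Add(-2, Add(Mul(F, Q), Mul(191, F))) = Add(-2, Add(Mul(191, F), Mul(F, Q))) = Add(-2, Mul(191, F), Mul(F, Q)))
Add(Mul(37764, Pow(Function('P')(87, 20), -1)), Mul(Function('a')(o), Pow(-42301, -1))) = Add(Mul(37764, Pow(Add(-2, Mul(191, 20), Mul(20, 87)), -1)), Mul(Mul(Rational(1, 4), Pow(113, 2)), Pow(-42301, -1))) = Add(Mul(37764, Pow(Add(-2, 3820, 1740), -1)), Mul(Mul(Rational(1, 4), 12769), Rational(-1, 42301))) = Add(Mul(37764, Pow(5558, -1)), Mul(Rational(12769, 4), Rational(-1, 42301))) = Add(Mul(37764, Rational(1, 5558)), Rational(-12769, 169204)) = Add(Rational(18882, 2779), Rational(-12769, 169204)) = Rational(451346411, 67173988)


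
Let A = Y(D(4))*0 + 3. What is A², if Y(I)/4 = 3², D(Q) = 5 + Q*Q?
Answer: 9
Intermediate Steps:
D(Q) = 5 + Q²
Y(I) = 36 (Y(I) = 4*3² = 4*9 = 36)
A = 3 (A = 36*0 + 3 = 0 + 3 = 3)
A² = 3² = 9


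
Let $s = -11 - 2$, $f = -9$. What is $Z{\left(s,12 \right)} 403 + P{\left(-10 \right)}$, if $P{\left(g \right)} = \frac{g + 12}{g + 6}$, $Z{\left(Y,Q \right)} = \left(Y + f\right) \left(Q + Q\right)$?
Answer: $- \frac{425569}{2} \approx -2.1278 \cdot 10^{5}$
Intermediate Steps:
$s = -13$
$Z{\left(Y,Q \right)} = 2 Q \left(-9 + Y\right)$ ($Z{\left(Y,Q \right)} = \left(Y - 9\right) \left(Q + Q\right) = \left(-9 + Y\right) 2 Q = 2 Q \left(-9 + Y\right)$)
$P{\left(g \right)} = \frac{12 + g}{6 + g}$
$Z{\left(s,12 \right)} 403 + P{\left(-10 \right)} = 2 \cdot 12 \left(-9 - 13\right) 403 + \frac{12 - 10}{6 - 10} = 2 \cdot 12 \left(-22\right) 403 + \frac{1}{-4} \cdot 2 = \left(-528\right) 403 - \frac{1}{2} = -212784 - \frac{1}{2} = - \frac{425569}{2}$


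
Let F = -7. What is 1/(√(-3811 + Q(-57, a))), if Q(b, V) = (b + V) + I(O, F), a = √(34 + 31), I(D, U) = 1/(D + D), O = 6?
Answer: -2*I*√3/√(46415 - 12*√65) ≈ -0.016096*I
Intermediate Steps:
I(D, U) = 1/(2*D)
a = √65 ≈ 8.0623
Q(b, V) = 1/12 + V + b (Q(b, V) = (b + V) + (½)/6 = (V + b) + (½)*(⅙) = (V + b) + 1/12 = 1/12 + V + b)
1/(√(-3811 + Q(-57, a))) = 1/(√(-3811 + (1/12 + √65 - 57))) = 1/(√(-3811 + (-683/12 + √65))) = 1/(√(-46415/12 + √65)) = (-46415/12 + √65)^(-½)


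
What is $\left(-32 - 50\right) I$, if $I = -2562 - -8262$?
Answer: $-467400$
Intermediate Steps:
$I = 5700$ ($I = -2562 + 8262 = 5700$)
$\left(-32 - 50\right) I = \left(-32 - 50\right) 5700 = \left(-82\right) 5700 = -467400$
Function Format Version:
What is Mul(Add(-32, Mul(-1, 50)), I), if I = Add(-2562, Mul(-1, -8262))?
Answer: -467400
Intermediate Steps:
I = 5700 (I = Add(-2562, 8262) = 5700)
Mul(Add(-32, Mul(-1, 50)), I) = Mul(Add(-32, Mul(-1, 50)), 5700) = Mul(Add(-32, -50), 5700) = Mul(-82, 5700) = -467400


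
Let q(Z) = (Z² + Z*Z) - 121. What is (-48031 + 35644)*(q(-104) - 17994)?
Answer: -43565079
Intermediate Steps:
q(Z) = -121 + 2*Z² (q(Z) = (Z² + Z²) - 121 = 2*Z² - 121 = -121 + 2*Z²)
(-48031 + 35644)*(q(-104) - 17994) = (-48031 + 35644)*((-121 + 2*(-104)²) - 17994) = -12387*((-121 + 2*10816) - 17994) = -12387*((-121 + 21632) - 17994) = -12387*(21511 - 17994) = -12387*3517 = -43565079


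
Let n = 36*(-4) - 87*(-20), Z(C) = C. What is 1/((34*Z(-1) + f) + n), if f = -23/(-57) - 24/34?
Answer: 969/1513285 ≈ 0.00064033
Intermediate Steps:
f = -293/969 (f = -23*(-1/57) - 24*1/34 = 23/57 - 12/17 = -293/969 ≈ -0.30237)
n = 1596 (n = -144 + 1740 = 1596)
1/((34*Z(-1) + f) + n) = 1/((34*(-1) - 293/969) + 1596) = 1/((-34 - 293/969) + 1596) = 1/(-33239/969 + 1596) = 1/(1513285/969) = 969/1513285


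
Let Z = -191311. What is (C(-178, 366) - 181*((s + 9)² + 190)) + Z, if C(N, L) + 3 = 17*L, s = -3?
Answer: -225998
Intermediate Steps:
C(N, L) = -3 + 17*L
(C(-178, 366) - 181*((s + 9)² + 190)) + Z = ((-3 + 17*366) - 181*((-3 + 9)² + 190)) - 191311 = ((-3 + 6222) - 181*(6² + 190)) - 191311 = (6219 - 181*(36 + 190)) - 191311 = (6219 - 181*226) - 191311 = (6219 - 40906) - 191311 = -34687 - 191311 = -225998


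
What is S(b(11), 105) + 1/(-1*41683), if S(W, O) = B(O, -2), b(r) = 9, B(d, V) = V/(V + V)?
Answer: 41681/83366 ≈ 0.49998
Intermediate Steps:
B(d, V) = 1/2 (B(d, V) = V/((2*V)) = V*(1/(2*V)) = 1/2)
S(W, O) = 1/2
S(b(11), 105) + 1/(-1*41683) = 1/2 + 1/(-1*41683) = 1/2 + 1/(-41683) = 1/2 - 1/41683 = 41681/83366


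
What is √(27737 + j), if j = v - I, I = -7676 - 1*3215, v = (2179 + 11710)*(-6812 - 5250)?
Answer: I*√167490490 ≈ 12942.0*I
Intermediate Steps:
v = -167529118 (v = 13889*(-12062) = -167529118)
I = -10891 (I = -7676 - 3215 = -10891)
j = -167518227 (j = -167529118 - 1*(-10891) = -167529118 + 10891 = -167518227)
√(27737 + j) = √(27737 - 167518227) = √(-167490490) = I*√167490490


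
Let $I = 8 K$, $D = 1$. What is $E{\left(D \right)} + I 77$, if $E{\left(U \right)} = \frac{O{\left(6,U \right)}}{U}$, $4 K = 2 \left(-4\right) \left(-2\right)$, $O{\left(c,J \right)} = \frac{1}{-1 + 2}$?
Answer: $2465$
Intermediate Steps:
$O{\left(c,J \right)} = 1$ ($O{\left(c,J \right)} = 1^{-1} = 1$)
$K = 4$ ($K = \frac{2 \left(-4\right) \left(-2\right)}{4} = \frac{\left(-8\right) \left(-2\right)}{4} = \frac{1}{4} \cdot 16 = 4$)
$E{\left(U \right)} = \frac{1}{U}$ ($E{\left(U \right)} = 1 \frac{1}{U} = \frac{1}{U}$)
$I = 32$ ($I = 8 \cdot 4 = 32$)
$E{\left(D \right)} + I 77 = 1^{-1} + 32 \cdot 77 = 1 + 2464 = 2465$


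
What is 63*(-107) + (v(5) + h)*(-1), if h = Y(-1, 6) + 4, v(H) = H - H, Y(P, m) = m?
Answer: -6751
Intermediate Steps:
v(H) = 0
h = 10 (h = 6 + 4 = 10)
63*(-107) + (v(5) + h)*(-1) = 63*(-107) + (0 + 10)*(-1) = -6741 + 10*(-1) = -6741 - 10 = -6751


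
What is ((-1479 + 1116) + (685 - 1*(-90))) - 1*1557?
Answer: -1145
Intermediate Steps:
((-1479 + 1116) + (685 - 1*(-90))) - 1*1557 = (-363 + (685 + 90)) - 1557 = (-363 + 775) - 1557 = 412 - 1557 = -1145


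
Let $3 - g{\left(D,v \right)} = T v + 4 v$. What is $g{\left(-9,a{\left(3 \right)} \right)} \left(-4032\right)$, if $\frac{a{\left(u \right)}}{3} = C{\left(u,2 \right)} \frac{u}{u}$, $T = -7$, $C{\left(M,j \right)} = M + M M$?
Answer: $-447552$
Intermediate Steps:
$C{\left(M,j \right)} = M + M^{2}$
$a{\left(u \right)} = 3 u \left(1 + u\right)$ ($a{\left(u \right)} = 3 u \left(1 + u\right) \frac{u}{u} = 3 u \left(1 + u\right) 1 = 3 u \left(1 + u\right)$)
$g{\left(D,v \right)} = 3 + 3 v$ ($g{\left(D,v \right)} = 3 - \left(- 7 v + 4 v\right) = 3 - - 3 v = 3 + 3 v$)
$g{\left(-9,a{\left(3 \right)} \right)} \left(-4032\right) = \left(3 + 3 \cdot 3 \cdot 3 \left(1 + 3\right)\right) \left(-4032\right) = \left(3 + 3 \cdot 3 \cdot 3 \cdot 4\right) \left(-4032\right) = \left(3 + 3 \cdot 36\right) \left(-4032\right) = \left(3 + 108\right) \left(-4032\right) = 111 \left(-4032\right) = -447552$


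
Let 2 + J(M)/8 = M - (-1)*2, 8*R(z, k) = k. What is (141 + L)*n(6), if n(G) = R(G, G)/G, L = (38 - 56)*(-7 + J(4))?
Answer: -309/8 ≈ -38.625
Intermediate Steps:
R(z, k) = k/8
J(M) = 8*M (J(M) = -16 + 8*(M - (-1)*2) = -16 + 8*(M - 1*(-2)) = -16 + 8*(M + 2) = -16 + 8*(2 + M) = -16 + (16 + 8*M) = 8*M)
L = -450 (L = (38 - 56)*(-7 + 8*4) = -18*(-7 + 32) = -18*25 = -450)
n(G) = ⅛ (n(G) = (G/8)/G = ⅛)
(141 + L)*n(6) = (141 - 450)*(⅛) = -309*⅛ = -309/8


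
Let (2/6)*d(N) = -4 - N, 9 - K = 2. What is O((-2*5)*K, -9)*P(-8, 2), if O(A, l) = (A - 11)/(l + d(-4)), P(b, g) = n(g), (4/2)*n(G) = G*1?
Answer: 9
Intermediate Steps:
K = 7 (K = 9 - 1*2 = 9 - 2 = 7)
n(G) = G/2 (n(G) = (G*1)/2 = G/2)
d(N) = -12 - 3*N (d(N) = 3*(-4 - N) = -12 - 3*N)
P(b, g) = g/2
O(A, l) = (-11 + A)/l (O(A, l) = (A - 11)/(l + (-12 - 3*(-4))) = (-11 + A)/(l + (-12 + 12)) = (-11 + A)/(l + 0) = (-11 + A)/l)
O((-2*5)*K, -9)*P(-8, 2) = ((-11 - 2*5*7)/(-9))*((½)*2) = -(-11 - 10*7)/9*1 = -(-11 - 70)/9*1 = -⅑*(-81)*1 = 9*1 = 9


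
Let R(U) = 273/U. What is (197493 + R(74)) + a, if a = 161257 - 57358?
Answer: 22303281/74 ≈ 3.0140e+5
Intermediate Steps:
a = 103899
(197493 + R(74)) + a = (197493 + 273/74) + 103899 = 14614755/74 + 103899 = 22303281/74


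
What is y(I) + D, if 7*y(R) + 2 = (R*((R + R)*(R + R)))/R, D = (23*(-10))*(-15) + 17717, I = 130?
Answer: 215767/7 ≈ 30824.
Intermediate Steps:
D = 21167 (D = -230*(-15) + 17717 = 3450 + 17717 = 21167)
y(R) = -2/7 + 4*R²/7 (y(R) = -2/7 + ((R*((R + R)*(R + R)))/R)/7 = -2/7 + ((R*((2*R)*(2*R)))/R)/7 = -2/7 + ((R*(4*R²))/R)/7 = -2/7 + ((4*R³)/R)/7 = -2/7 + (4*R²)/7 = -2/7 + 4*R²/7)
y(I) + D = (-2/7 + (4/7)*130²) + 21167 = (-2/7 + (4/7)*16900) + 21167 = (-2/7 + 67600/7) + 21167 = 67598/7 + 21167 = 215767/7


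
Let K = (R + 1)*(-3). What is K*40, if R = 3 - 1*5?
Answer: 120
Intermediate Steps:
R = -2 (R = 3 - 5 = -2)
K = 3 (K = (-2 + 1)*(-3) = -1*(-3) = 3)
K*40 = 3*40 = 120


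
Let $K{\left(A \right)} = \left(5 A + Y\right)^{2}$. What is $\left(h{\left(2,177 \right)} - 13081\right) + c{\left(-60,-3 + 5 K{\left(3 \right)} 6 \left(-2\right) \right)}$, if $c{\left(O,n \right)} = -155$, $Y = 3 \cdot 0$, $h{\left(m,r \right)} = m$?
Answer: $-13234$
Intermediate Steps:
$Y = 0$
$K{\left(A \right)} = 25 A^{2}$ ($K{\left(A \right)} = \left(5 A + 0\right)^{2} = \left(5 A\right)^{2} = 25 A^{2}$)
$\left(h{\left(2,177 \right)} - 13081\right) + c{\left(-60,-3 + 5 K{\left(3 \right)} 6 \left(-2\right) \right)} = \left(2 - 13081\right) - 155 = -13079 - 155 = -13234$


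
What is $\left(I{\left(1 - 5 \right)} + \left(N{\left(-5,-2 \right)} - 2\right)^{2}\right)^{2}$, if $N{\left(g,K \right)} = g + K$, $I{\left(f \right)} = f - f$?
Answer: $6561$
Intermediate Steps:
$I{\left(f \right)} = 0$
$N{\left(g,K \right)} = K + g$
$\left(I{\left(1 - 5 \right)} + \left(N{\left(-5,-2 \right)} - 2\right)^{2}\right)^{2} = \left(0 + \left(\left(-2 - 5\right) - 2\right)^{2}\right)^{2} = \left(0 + \left(-7 - 2\right)^{2}\right)^{2} = \left(0 + \left(-9\right)^{2}\right)^{2} = \left(0 + 81\right)^{2} = 81^{2} = 6561$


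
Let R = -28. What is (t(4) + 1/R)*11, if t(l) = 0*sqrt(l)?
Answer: -11/28 ≈ -0.39286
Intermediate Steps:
t(l) = 0
(t(4) + 1/R)*11 = (0 + 1/(-28))*11 = (0 - 1/28)*11 = -1/28*11 = -11/28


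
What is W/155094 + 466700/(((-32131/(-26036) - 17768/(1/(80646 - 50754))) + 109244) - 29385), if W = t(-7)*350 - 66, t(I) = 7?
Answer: 675588829952744/46616497620322029 ≈ 0.014492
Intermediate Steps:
W = 2384 (W = 7*350 - 66 = 2450 - 66 = 2384)
W/155094 + 466700/(((-32131/(-26036) - 17768/(1/(80646 - 50754))) + 109244) - 29385) = 2384/155094 + 466700/(((-32131/(-26036) - 17768/(1/(80646 - 50754))) + 109244) - 29385) = 2384*(1/155094) + 466700/(((-32131*(-1/26036) - 17768/(1/29892)) + 109244) - 29385) = 1192/77547 + 466700/(((1397/1132 - 17768/1/29892) + 109244) - 29385) = 1192/77547 + 466700/(((1397/1132 - 17768*29892) + 109244) - 29385) = 1192/77547 + 466700/(((1397/1132 - 531121056) + 109244) - 29385) = 1192/77547 + 466700/((-601229033995/1132 + 109244) - 29385) = 1192/77547 + 466700/(-601105369787/1132 - 29385) = 1192/77547 + 466700/(-601138633607/1132) = 1192/77547 + 466700*(-1132/601138633607) = 1192/77547 - 528304400/601138633607 = 675588829952744/46616497620322029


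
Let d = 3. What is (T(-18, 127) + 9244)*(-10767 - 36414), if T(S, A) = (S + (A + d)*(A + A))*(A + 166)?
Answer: -456656878230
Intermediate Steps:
T(S, A) = (166 + A)*(S + 2*A*(3 + A)) (T(S, A) = (S + (A + 3)*(A + A))*(A + 166) = (S + (3 + A)*(2*A))*(166 + A) = (S + 2*A*(3 + A))*(166 + A) = (166 + A)*(S + 2*A*(3 + A)))
(T(-18, 127) + 9244)*(-10767 - 36414) = ((2*127³ + 166*(-18) + 338*127² + 996*127 + 127*(-18)) + 9244)*(-10767 - 36414) = ((2*2048383 - 2988 + 338*16129 + 126492 - 2286) + 9244)*(-47181) = ((4096766 - 2988 + 5451602 + 126492 - 2286) + 9244)*(-47181) = (9669586 + 9244)*(-47181) = 9678830*(-47181) = -456656878230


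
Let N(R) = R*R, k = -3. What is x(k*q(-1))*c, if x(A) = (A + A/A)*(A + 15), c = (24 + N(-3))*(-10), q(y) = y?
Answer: -23760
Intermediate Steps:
N(R) = R²
c = -330 (c = (24 + (-3)²)*(-10) = (24 + 9)*(-10) = 33*(-10) = -330)
x(A) = (1 + A)*(15 + A) (x(A) = (A + 1)*(15 + A) = (1 + A)*(15 + A))
x(k*q(-1))*c = (15 + (-3*(-1))² + 16*(-3*(-1)))*(-330) = (15 + 3² + 16*3)*(-330) = (15 + 9 + 48)*(-330) = 72*(-330) = -23760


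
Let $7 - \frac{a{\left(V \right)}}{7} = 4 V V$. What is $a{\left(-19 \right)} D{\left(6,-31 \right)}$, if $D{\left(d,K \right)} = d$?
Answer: $-60354$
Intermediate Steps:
$a{\left(V \right)} = 49 - 28 V^{2}$ ($a{\left(V \right)} = 49 - 7 \cdot 4 V V = 49 - 7 \cdot 4 V^{2} = 49 - 28 V^{2}$)
$a{\left(-19 \right)} D{\left(6,-31 \right)} = \left(49 - 28 \left(-19\right)^{2}\right) 6 = \left(49 - 10108\right) 6 = \left(-10059\right) 6 = -60354$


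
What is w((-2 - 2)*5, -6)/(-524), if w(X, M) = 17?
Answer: -17/524 ≈ -0.032443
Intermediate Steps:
w((-2 - 2)*5, -6)/(-524) = 17/(-524) = 17*(-1/524) = -17/524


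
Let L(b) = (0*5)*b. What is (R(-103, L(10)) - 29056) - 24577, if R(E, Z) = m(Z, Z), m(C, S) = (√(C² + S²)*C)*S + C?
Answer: -53633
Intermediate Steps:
L(b) = 0 (L(b) = 0*b = 0)
m(C, S) = C + C*S*√(C² + S²) (m(C, S) = (C*√(C² + S²))*S + C = C*S*√(C² + S²) + C = C + C*S*√(C² + S²))
R(E, Z) = Z*(1 + Z*√2*√(Z²)) (R(E, Z) = Z*(1 + Z*√(Z² + Z²)) = Z*(1 + Z*√(2*Z²)) = Z*(1 + Z*(√2*√(Z²))) = Z*(1 + Z*√2*√(Z²)))
(R(-103, L(10)) - 29056) - 24577 = (0*(1 + 0*√2*√(0²)) - 29056) - 24577 = (0*(1 + 0*√2*√0) - 29056) - 24577 = (0*(1 + 0*√2*0) - 29056) - 24577 = (0*(1 + 0) - 29056) - 24577 = (0*1 - 29056) - 24577 = (0 - 29056) - 24577 = -29056 - 24577 = -53633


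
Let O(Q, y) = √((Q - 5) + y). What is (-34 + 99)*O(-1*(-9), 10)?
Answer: 65*√14 ≈ 243.21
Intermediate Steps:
O(Q, y) = √(-5 + Q + y) (O(Q, y) = √((-5 + Q) + y) = √(-5 + Q + y))
(-34 + 99)*O(-1*(-9), 10) = (-34 + 99)*√(-5 - 1*(-9) + 10) = 65*√(-5 + 9 + 10) = 65*√14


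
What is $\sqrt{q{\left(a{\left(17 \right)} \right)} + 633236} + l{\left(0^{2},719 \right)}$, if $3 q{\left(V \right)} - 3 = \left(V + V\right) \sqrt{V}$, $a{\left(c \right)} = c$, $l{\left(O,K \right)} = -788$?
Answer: $-788 + \frac{\sqrt{5699133 + 102 \sqrt{17}}}{3} \approx 7.7913$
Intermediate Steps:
$q{\left(V \right)} = 1 + \frac{2 V^{\frac{3}{2}}}{3}$ ($q{\left(V \right)} = 1 + \frac{\left(V + V\right) \sqrt{V}}{3} = 1 + \frac{2 V \sqrt{V}}{3} = 1 + \frac{2 V^{\frac{3}{2}}}{3}$)
$\sqrt{q{\left(a{\left(17 \right)} \right)} + 633236} + l{\left(0^{2},719 \right)} = \sqrt{\left(1 + \frac{2 \cdot 17^{\frac{3}{2}}}{3}\right) + 633236} - 788 = \sqrt{\left(1 + \frac{2 \cdot 17 \sqrt{17}}{3}\right) + 633236} - 788 = \sqrt{\left(1 + \frac{34 \sqrt{17}}{3}\right) + 633236} - 788 = \sqrt{633237 + \frac{34 \sqrt{17}}{3}} - 788 = -788 + \sqrt{633237 + \frac{34 \sqrt{17}}{3}}$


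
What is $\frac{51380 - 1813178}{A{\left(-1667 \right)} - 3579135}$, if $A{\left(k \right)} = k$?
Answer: $\frac{880899}{1790401} \approx 0.49201$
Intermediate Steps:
$\frac{51380 - 1813178}{A{\left(-1667 \right)} - 3579135} = \frac{51380 - 1813178}{-1667 - 3579135} = - \frac{1761798}{-1667 - 3579135} = - \frac{1761798}{-3580802} = \left(-1761798\right) \left(- \frac{1}{3580802}\right) = \frac{880899}{1790401}$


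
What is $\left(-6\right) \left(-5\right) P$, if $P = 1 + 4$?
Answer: $150$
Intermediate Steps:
$P = 5$
$\left(-6\right) \left(-5\right) P = \left(-6\right) \left(-5\right) 5 = 30 \cdot 5 = 150$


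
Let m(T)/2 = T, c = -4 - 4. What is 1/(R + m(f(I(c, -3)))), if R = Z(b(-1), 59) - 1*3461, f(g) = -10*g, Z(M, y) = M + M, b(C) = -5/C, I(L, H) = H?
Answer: -1/3391 ≈ -0.00029490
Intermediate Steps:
c = -8
Z(M, y) = 2*M
m(T) = 2*T
R = -3451 (R = 2*(-5/(-1)) - 1*3461 = 2*(-5*(-1)) - 3461 = 2*5 - 3461 = 10 - 3461 = -3451)
1/(R + m(f(I(c, -3)))) = 1/(-3451 + 2*(-10*(-3))) = 1/(-3451 + 2*30) = 1/(-3451 + 60) = 1/(-3391) = -1/3391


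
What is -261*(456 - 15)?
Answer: -115101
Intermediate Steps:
-261*(456 - 15) = -261*441 = -115101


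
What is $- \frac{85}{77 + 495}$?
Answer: $- \frac{85}{572} \approx -0.1486$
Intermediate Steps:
$- \frac{85}{77 + 495} = - \frac{85}{572}$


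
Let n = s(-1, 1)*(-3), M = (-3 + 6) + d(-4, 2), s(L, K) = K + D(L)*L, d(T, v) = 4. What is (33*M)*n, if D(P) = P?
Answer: -1386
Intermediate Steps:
s(L, K) = K + L**2 (s(L, K) = K + L*L = K + L**2)
M = 7 (M = (-3 + 6) + 4 = 3 + 4 = 7)
n = -6 (n = (1 + (-1)**2)*(-3) = (1 + 1)*(-3) = 2*(-3) = -6)
(33*M)*n = (33*7)*(-6) = 231*(-6) = -1386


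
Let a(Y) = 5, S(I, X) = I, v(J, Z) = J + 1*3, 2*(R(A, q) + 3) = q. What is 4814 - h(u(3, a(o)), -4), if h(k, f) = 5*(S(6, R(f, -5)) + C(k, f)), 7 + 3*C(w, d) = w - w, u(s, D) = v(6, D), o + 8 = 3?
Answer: 14387/3 ≈ 4795.7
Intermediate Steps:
R(A, q) = -3 + q/2
v(J, Z) = 3 + J (v(J, Z) = J + 3 = 3 + J)
o = -5 (o = -8 + 3 = -5)
u(s, D) = 9 (u(s, D) = 3 + 6 = 9)
C(w, d) = -7/3 (C(w, d) = -7/3 + (w - w)/3 = -7/3 + (⅓)*0 = -7/3 + 0 = -7/3)
h(k, f) = 55/3 (h(k, f) = 5*(6 - 7/3) = 5*(11/3) = 55/3)
4814 - h(u(3, a(o)), -4) = 4814 - 1*55/3 = 4814 - 55/3 = 14387/3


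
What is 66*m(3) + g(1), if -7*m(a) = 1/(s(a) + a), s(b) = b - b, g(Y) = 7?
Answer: 27/7 ≈ 3.8571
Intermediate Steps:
s(b) = 0
m(a) = -1/(7*a) (m(a) = -1/(7*(0 + a)) = -1/(7*a))
66*m(3) + g(1) = 66*(-1/7/3) + 7 = 66*(-1/7*1/3) + 7 = 66*(-1/21) + 7 = -22/7 + 7 = 27/7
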